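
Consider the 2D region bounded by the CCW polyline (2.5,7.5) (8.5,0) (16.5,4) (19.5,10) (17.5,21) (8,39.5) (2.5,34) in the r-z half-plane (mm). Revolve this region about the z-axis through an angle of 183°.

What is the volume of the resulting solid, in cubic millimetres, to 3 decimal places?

Volume = 14259.933 mm³

Profile (r,z), 7 vertices: (2.5,7.5) (8.5,0) (16.5,4) (19.5,10) (17.5,21) (8,39.5) (2.5,34)
edge 0: (2.5,7.5)→(8.5,0)  cross = 2.5·0 − 8.5·7.5 = -63.7500; (r_i+r_j)·cross = 11·-63.7500 = -701.2500
edge 1: (8.5,0)→(16.5,4)  cross = 8.5·4 − 16.5·0 = 34.0000; (r_i+r_j)·cross = 25·34.0000 = 850.0000
edge 2: (16.5,4)→(19.5,10)  cross = 16.5·10 − 19.5·4 = 87.0000; (r_i+r_j)·cross = 36·87.0000 = 3132.0000
edge 3: (19.5,10)→(17.5,21)  cross = 19.5·21 − 17.5·10 = 234.5000; (r_i+r_j)·cross = 37·234.5000 = 8676.5000
edge 4: (17.5,21)→(8,39.5)  cross = 17.5·39.5 − 8·21 = 523.2500; (r_i+r_j)·cross = 25.5·523.2500 = 13342.8750
edge 5: (8,39.5)→(2.5,34)  cross = 8·34 − 2.5·39.5 = 173.2500; (r_i+r_j)·cross = 10.5·173.2500 = 1819.1250
edge 6: (2.5,34)→(2.5,7.5)  cross = 2.5·7.5 − 2.5·34 = -66.2500; (r_i+r_j)·cross = 5·-66.2500 = -331.2500
Σcross = 922.0000 → A = |Σcross|/2 = 461.0000 mm²
Σ(r_i+r_j)·cross = 26788.0000 → first moment M = |Σ|/6 = 4464.6667
R_c = M/A = 4464.6667/461.0000 = 9.6847 mm
θ = 183° = 3.193953 rad
V = θ·R_c·A = 3.193953·9.6847·461.0000 = 14259.933 mm³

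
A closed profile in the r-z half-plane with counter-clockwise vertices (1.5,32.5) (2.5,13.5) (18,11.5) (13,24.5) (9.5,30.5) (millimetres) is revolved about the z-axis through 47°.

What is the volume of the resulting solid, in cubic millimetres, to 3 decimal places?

Profile (r,z), 5 vertices: (1.5,32.5) (2.5,13.5) (18,11.5) (13,24.5) (9.5,30.5)
edge 0: (1.5,32.5)→(2.5,13.5)  cross = 1.5·13.5 − 2.5·32.5 = -61.0000; (r_i+r_j)·cross = 4·-61.0000 = -244.0000
edge 1: (2.5,13.5)→(18,11.5)  cross = 2.5·11.5 − 18·13.5 = -214.2500; (r_i+r_j)·cross = 20.5·-214.2500 = -4392.1250
edge 2: (18,11.5)→(13,24.5)  cross = 18·24.5 − 13·11.5 = 291.5000; (r_i+r_j)·cross = 31·291.5000 = 9036.5000
edge 3: (13,24.5)→(9.5,30.5)  cross = 13·30.5 − 9.5·24.5 = 163.7500; (r_i+r_j)·cross = 22.5·163.7500 = 3684.3750
edge 4: (9.5,30.5)→(1.5,32.5)  cross = 9.5·32.5 − 1.5·30.5 = 263.0000; (r_i+r_j)·cross = 11·263.0000 = 2893.0000
Σcross = 443.0000 → A = |Σcross|/2 = 221.5000 mm²
Σ(r_i+r_j)·cross = 10977.7500 → first moment M = |Σ|/6 = 1829.6250
R_c = M/A = 1829.6250/221.5000 = 8.2602 mm
θ = 47° = 0.820305 rad
V = θ·R_c·A = 0.820305·8.2602·221.5000 = 1500.850 mm³

Volume = 1500.850 mm³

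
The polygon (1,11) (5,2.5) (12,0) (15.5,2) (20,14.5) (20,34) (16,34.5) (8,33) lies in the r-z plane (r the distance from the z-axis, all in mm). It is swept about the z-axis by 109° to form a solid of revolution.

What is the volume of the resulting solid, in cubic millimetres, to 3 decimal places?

Volume = 10714.565 mm³

Profile (r,z), 8 vertices: (1,11) (5,2.5) (12,0) (15.5,2) (20,14.5) (20,34) (16,34.5) (8,33)
edge 0: (1,11)→(5,2.5)  cross = 1·2.5 − 5·11 = -52.5000; (r_i+r_j)·cross = 6·-52.5000 = -315.0000
edge 1: (5,2.5)→(12,0)  cross = 5·0 − 12·2.5 = -30.0000; (r_i+r_j)·cross = 17·-30.0000 = -510.0000
edge 2: (12,0)→(15.5,2)  cross = 12·2 − 15.5·0 = 24.0000; (r_i+r_j)·cross = 27.5·24.0000 = 660.0000
edge 3: (15.5,2)→(20,14.5)  cross = 15.5·14.5 − 20·2 = 184.7500; (r_i+r_j)·cross = 35.5·184.7500 = 6558.6250
edge 4: (20,14.5)→(20,34)  cross = 20·34 − 20·14.5 = 390.0000; (r_i+r_j)·cross = 40·390.0000 = 15600.0000
edge 5: (20,34)→(16,34.5)  cross = 20·34.5 − 16·34 = 146.0000; (r_i+r_j)·cross = 36·146.0000 = 5256.0000
edge 6: (16,34.5)→(8,33)  cross = 16·33 − 8·34.5 = 252.0000; (r_i+r_j)·cross = 24·252.0000 = 6048.0000
edge 7: (8,33)→(1,11)  cross = 8·11 − 1·33 = 55.0000; (r_i+r_j)·cross = 9·55.0000 = 495.0000
Σcross = 969.2500 → A = |Σcross|/2 = 484.6250 mm²
Σ(r_i+r_j)·cross = 33792.6250 → first moment M = |Σ|/6 = 5632.1042
R_c = M/A = 5632.1042/484.6250 = 11.6216 mm
θ = 109° = 1.902409 rad
V = θ·R_c·A = 1.902409·11.6216·484.6250 = 10714.565 mm³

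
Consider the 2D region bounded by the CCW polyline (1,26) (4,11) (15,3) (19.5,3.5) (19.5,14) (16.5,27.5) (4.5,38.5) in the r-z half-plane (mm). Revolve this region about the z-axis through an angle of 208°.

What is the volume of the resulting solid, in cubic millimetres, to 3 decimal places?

Profile (r,z), 7 vertices: (1,26) (4,11) (15,3) (19.5,3.5) (19.5,14) (16.5,27.5) (4.5,38.5)
edge 0: (1,26)→(4,11)  cross = 1·11 − 4·26 = -93.0000; (r_i+r_j)·cross = 5·-93.0000 = -465.0000
edge 1: (4,11)→(15,3)  cross = 4·3 − 15·11 = -153.0000; (r_i+r_j)·cross = 19·-153.0000 = -2907.0000
edge 2: (15,3)→(19.5,3.5)  cross = 15·3.5 − 19.5·3 = -6.0000; (r_i+r_j)·cross = 34.5·-6.0000 = -207.0000
edge 3: (19.5,3.5)→(19.5,14)  cross = 19.5·14 − 19.5·3.5 = 204.7500; (r_i+r_j)·cross = 39·204.7500 = 7985.2500
edge 4: (19.5,14)→(16.5,27.5)  cross = 19.5·27.5 − 16.5·14 = 305.2500; (r_i+r_j)·cross = 36·305.2500 = 10989.0000
edge 5: (16.5,27.5)→(4.5,38.5)  cross = 16.5·38.5 − 4.5·27.5 = 511.5000; (r_i+r_j)·cross = 21·511.5000 = 10741.5000
edge 6: (4.5,38.5)→(1,26)  cross = 4.5·26 − 1·38.5 = 78.5000; (r_i+r_j)·cross = 5.5·78.5000 = 431.7500
Σcross = 848.0000 → A = |Σcross|/2 = 424.0000 mm²
Σ(r_i+r_j)·cross = 26568.5000 → first moment M = |Σ|/6 = 4428.0833
R_c = M/A = 4428.0833/424.0000 = 10.4436 mm
θ = 208° = 3.630285 rad
V = θ·R_c·A = 3.630285·10.4436·424.0000 = 16075.204 mm³

Volume = 16075.204 mm³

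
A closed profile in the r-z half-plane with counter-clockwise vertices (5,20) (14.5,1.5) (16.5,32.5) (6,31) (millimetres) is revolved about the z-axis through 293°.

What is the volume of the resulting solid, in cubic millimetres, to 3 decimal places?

Volume = 12843.346 mm³

Profile (r,z), 4 vertices: (5,20) (14.5,1.5) (16.5,32.5) (6,31)
edge 0: (5,20)→(14.5,1.5)  cross = 5·1.5 − 14.5·20 = -282.5000; (r_i+r_j)·cross = 19.5·-282.5000 = -5508.7500
edge 1: (14.5,1.5)→(16.5,32.5)  cross = 14.5·32.5 − 16.5·1.5 = 446.5000; (r_i+r_j)·cross = 31·446.5000 = 13841.5000
edge 2: (16.5,32.5)→(6,31)  cross = 16.5·31 − 6·32.5 = 316.5000; (r_i+r_j)·cross = 22.5·316.5000 = 7121.2500
edge 3: (6,31)→(5,20)  cross = 6·20 − 5·31 = -35.0000; (r_i+r_j)·cross = 11·-35.0000 = -385.0000
Σcross = 445.5000 → A = |Σcross|/2 = 222.7500 mm²
Σ(r_i+r_j)·cross = 15069.0000 → first moment M = |Σ|/6 = 2511.5000
R_c = M/A = 2511.5000/222.7500 = 11.2750 mm
θ = 293° = 5.113815 rad
V = θ·R_c·A = 5.113815·11.2750·222.7500 = 12843.346 mm³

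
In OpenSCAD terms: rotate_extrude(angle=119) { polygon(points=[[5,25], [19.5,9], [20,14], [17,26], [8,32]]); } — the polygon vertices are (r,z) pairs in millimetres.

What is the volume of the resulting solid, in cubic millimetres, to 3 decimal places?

Profile (r,z), 5 vertices: (5,25) (19.5,9) (20,14) (17,26) (8,32)
edge 0: (5,25)→(19.5,9)  cross = 5·9 − 19.5·25 = -442.5000; (r_i+r_j)·cross = 24.5·-442.5000 = -10841.2500
edge 1: (19.5,9)→(20,14)  cross = 19.5·14 − 20·9 = 93.0000; (r_i+r_j)·cross = 39.5·93.0000 = 3673.5000
edge 2: (20,14)→(17,26)  cross = 20·26 − 17·14 = 282.0000; (r_i+r_j)·cross = 37·282.0000 = 10434.0000
edge 3: (17,26)→(8,32)  cross = 17·32 − 8·26 = 336.0000; (r_i+r_j)·cross = 25·336.0000 = 8400.0000
edge 4: (8,32)→(5,25)  cross = 8·25 − 5·32 = 40.0000; (r_i+r_j)·cross = 13·40.0000 = 520.0000
Σcross = 308.5000 → A = |Σcross|/2 = 154.2500 mm²
Σ(r_i+r_j)·cross = 12186.2500 → first moment M = |Σ|/6 = 2031.0417
R_c = M/A = 2031.0417/154.2500 = 13.1672 mm
θ = 119° = 2.076942 rad
V = θ·R_c·A = 2.076942·13.1672·154.2500 = 4218.355 mm³

Volume = 4218.355 mm³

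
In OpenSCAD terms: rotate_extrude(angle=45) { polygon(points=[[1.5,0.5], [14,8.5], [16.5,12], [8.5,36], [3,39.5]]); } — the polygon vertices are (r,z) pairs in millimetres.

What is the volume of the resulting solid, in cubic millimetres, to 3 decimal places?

Profile (r,z), 5 vertices: (1.5,0.5) (14,8.5) (16.5,12) (8.5,36) (3,39.5)
edge 0: (1.5,0.5)→(14,8.5)  cross = 1.5·8.5 − 14·0.5 = 5.7500; (r_i+r_j)·cross = 15.5·5.7500 = 89.1250
edge 1: (14,8.5)→(16.5,12)  cross = 14·12 − 16.5·8.5 = 27.7500; (r_i+r_j)·cross = 30.5·27.7500 = 846.3750
edge 2: (16.5,12)→(8.5,36)  cross = 16.5·36 − 8.5·12 = 492.0000; (r_i+r_j)·cross = 25·492.0000 = 12300.0000
edge 3: (8.5,36)→(3,39.5)  cross = 8.5·39.5 − 3·36 = 227.7500; (r_i+r_j)·cross = 11.5·227.7500 = 2619.1250
edge 4: (3,39.5)→(1.5,0.5)  cross = 3·0.5 − 1.5·39.5 = -57.7500; (r_i+r_j)·cross = 4.5·-57.7500 = -259.8750
Σcross = 695.5000 → A = |Σcross|/2 = 347.7500 mm²
Σ(r_i+r_j)·cross = 15594.7500 → first moment M = |Σ|/6 = 2599.1250
R_c = M/A = 2599.1250/347.7500 = 7.4741 mm
θ = 45° = 0.785398 rad
V = θ·R_c·A = 0.785398·7.4741·347.7500 = 2041.348 mm³

Volume = 2041.348 mm³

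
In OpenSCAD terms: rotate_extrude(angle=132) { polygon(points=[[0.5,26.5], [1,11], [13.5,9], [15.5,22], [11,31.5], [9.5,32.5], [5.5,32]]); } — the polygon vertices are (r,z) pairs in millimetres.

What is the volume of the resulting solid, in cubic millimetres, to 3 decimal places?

Volume = 4949.501 mm³

Profile (r,z), 7 vertices: (0.5,26.5) (1,11) (13.5,9) (15.5,22) (11,31.5) (9.5,32.5) (5.5,32)
edge 0: (0.5,26.5)→(1,11)  cross = 0.5·11 − 1·26.5 = -21.0000; (r_i+r_j)·cross = 1.5·-21.0000 = -31.5000
edge 1: (1,11)→(13.5,9)  cross = 1·9 − 13.5·11 = -139.5000; (r_i+r_j)·cross = 14.5·-139.5000 = -2022.7500
edge 2: (13.5,9)→(15.5,22)  cross = 13.5·22 − 15.5·9 = 157.5000; (r_i+r_j)·cross = 29·157.5000 = 4567.5000
edge 3: (15.5,22)→(11,31.5)  cross = 15.5·31.5 − 11·22 = 246.2500; (r_i+r_j)·cross = 26.5·246.2500 = 6525.6250
edge 4: (11,31.5)→(9.5,32.5)  cross = 11·32.5 − 9.5·31.5 = 58.2500; (r_i+r_j)·cross = 20.5·58.2500 = 1194.1250
edge 5: (9.5,32.5)→(5.5,32)  cross = 9.5·32 − 5.5·32.5 = 125.2500; (r_i+r_j)·cross = 15·125.2500 = 1878.7500
edge 6: (5.5,32)→(0.5,26.5)  cross = 5.5·26.5 − 0.5·32 = 129.7500; (r_i+r_j)·cross = 6·129.7500 = 778.5000
Σcross = 556.5000 → A = |Σcross|/2 = 278.2500 mm²
Σ(r_i+r_j)·cross = 12890.2500 → first moment M = |Σ|/6 = 2148.3750
R_c = M/A = 2148.3750/278.2500 = 7.7210 mm
θ = 132° = 2.303835 rad
V = θ·R_c·A = 2.303835·7.7210·278.2500 = 4949.501 mm³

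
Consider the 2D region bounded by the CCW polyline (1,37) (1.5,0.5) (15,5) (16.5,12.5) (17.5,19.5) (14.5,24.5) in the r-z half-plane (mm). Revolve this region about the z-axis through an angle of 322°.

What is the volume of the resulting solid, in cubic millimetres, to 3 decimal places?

Volume = 18058.805 mm³

Profile (r,z), 6 vertices: (1,37) (1.5,0.5) (15,5) (16.5,12.5) (17.5,19.5) (14.5,24.5)
edge 0: (1,37)→(1.5,0.5)  cross = 1·0.5 − 1.5·37 = -55.0000; (r_i+r_j)·cross = 2.5·-55.0000 = -137.5000
edge 1: (1.5,0.5)→(15,5)  cross = 1.5·5 − 15·0.5 = 0.0000; (r_i+r_j)·cross = 16.5·0.0000 = 0.0000
edge 2: (15,5)→(16.5,12.5)  cross = 15·12.5 − 16.5·5 = 105.0000; (r_i+r_j)·cross = 31.5·105.0000 = 3307.5000
edge 3: (16.5,12.5)→(17.5,19.5)  cross = 16.5·19.5 − 17.5·12.5 = 103.0000; (r_i+r_j)·cross = 34·103.0000 = 3502.0000
edge 4: (17.5,19.5)→(14.5,24.5)  cross = 17.5·24.5 − 14.5·19.5 = 146.0000; (r_i+r_j)·cross = 32·146.0000 = 4672.0000
edge 5: (14.5,24.5)→(1,37)  cross = 14.5·37 − 1·24.5 = 512.0000; (r_i+r_j)·cross = 15.5·512.0000 = 7936.0000
Σcross = 811.0000 → A = |Σcross|/2 = 405.5000 mm²
Σ(r_i+r_j)·cross = 19280.0000 → first moment M = |Σ|/6 = 3213.3333
R_c = M/A = 3213.3333/405.5000 = 7.9244 mm
θ = 322° = 5.619960 rad
V = θ·R_c·A = 5.619960·7.9244·405.5000 = 18058.805 mm³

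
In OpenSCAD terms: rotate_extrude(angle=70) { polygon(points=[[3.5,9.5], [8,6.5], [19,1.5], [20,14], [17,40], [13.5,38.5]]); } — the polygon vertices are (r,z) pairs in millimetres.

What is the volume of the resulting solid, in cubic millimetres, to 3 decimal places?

Profile (r,z), 6 vertices: (3.5,9.5) (8,6.5) (19,1.5) (20,14) (17,40) (13.5,38.5)
edge 0: (3.5,9.5)→(8,6.5)  cross = 3.5·6.5 − 8·9.5 = -53.2500; (r_i+r_j)·cross = 11.5·-53.2500 = -612.3750
edge 1: (8,6.5)→(19,1.5)  cross = 8·1.5 − 19·6.5 = -111.5000; (r_i+r_j)·cross = 27·-111.5000 = -3010.5000
edge 2: (19,1.5)→(20,14)  cross = 19·14 − 20·1.5 = 236.0000; (r_i+r_j)·cross = 39·236.0000 = 9204.0000
edge 3: (20,14)→(17,40)  cross = 20·40 − 17·14 = 562.0000; (r_i+r_j)·cross = 37·562.0000 = 20794.0000
edge 4: (17,40)→(13.5,38.5)  cross = 17·38.5 − 13.5·40 = 114.5000; (r_i+r_j)·cross = 30.5·114.5000 = 3492.2500
edge 5: (13.5,38.5)→(3.5,9.5)  cross = 13.5·9.5 − 3.5·38.5 = -6.5000; (r_i+r_j)·cross = 17·-6.5000 = -110.5000
Σcross = 741.2500 → A = |Σcross|/2 = 370.6250 mm²
Σ(r_i+r_j)·cross = 29756.8750 → first moment M = |Σ|/6 = 4959.4792
R_c = M/A = 4959.4792/370.6250 = 13.3814 mm
θ = 70° = 1.221730 rad
V = θ·R_c·A = 1.221730·13.3814·370.6250 = 6059.147 mm³

Volume = 6059.147 mm³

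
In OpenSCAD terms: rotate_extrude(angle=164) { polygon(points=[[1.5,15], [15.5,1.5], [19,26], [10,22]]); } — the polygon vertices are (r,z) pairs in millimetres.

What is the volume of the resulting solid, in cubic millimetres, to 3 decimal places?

Volume = 7124.126 mm³

Profile (r,z), 4 vertices: (1.5,15) (15.5,1.5) (19,26) (10,22)
edge 0: (1.5,15)→(15.5,1.5)  cross = 1.5·1.5 − 15.5·15 = -230.2500; (r_i+r_j)·cross = 17·-230.2500 = -3914.2500
edge 1: (15.5,1.5)→(19,26)  cross = 15.5·26 − 19·1.5 = 374.5000; (r_i+r_j)·cross = 34.5·374.5000 = 12920.2500
edge 2: (19,26)→(10,22)  cross = 19·22 − 10·26 = 158.0000; (r_i+r_j)·cross = 29·158.0000 = 4582.0000
edge 3: (10,22)→(1.5,15)  cross = 10·15 − 1.5·22 = 117.0000; (r_i+r_j)·cross = 11.5·117.0000 = 1345.5000
Σcross = 419.2500 → A = |Σcross|/2 = 209.6250 mm²
Σ(r_i+r_j)·cross = 14933.5000 → first moment M = |Σ|/6 = 2488.9167
R_c = M/A = 2488.9167/209.6250 = 11.8732 mm
θ = 164° = 2.862340 rad
V = θ·R_c·A = 2.862340·11.8732·209.6250 = 7124.126 mm³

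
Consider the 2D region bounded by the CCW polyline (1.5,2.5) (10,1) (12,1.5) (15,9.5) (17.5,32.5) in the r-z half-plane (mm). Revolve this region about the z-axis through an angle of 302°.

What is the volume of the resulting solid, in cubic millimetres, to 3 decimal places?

Volume = 11079.310 mm³

Profile (r,z), 5 vertices: (1.5,2.5) (10,1) (12,1.5) (15,9.5) (17.5,32.5)
edge 0: (1.5,2.5)→(10,1)  cross = 1.5·1 − 10·2.5 = -23.5000; (r_i+r_j)·cross = 11.5·-23.5000 = -270.2500
edge 1: (10,1)→(12,1.5)  cross = 10·1.5 − 12·1 = 3.0000; (r_i+r_j)·cross = 22·3.0000 = 66.0000
edge 2: (12,1.5)→(15,9.5)  cross = 12·9.5 − 15·1.5 = 91.5000; (r_i+r_j)·cross = 27·91.5000 = 2470.5000
edge 3: (15,9.5)→(17.5,32.5)  cross = 15·32.5 − 17.5·9.5 = 321.2500; (r_i+r_j)·cross = 32.5·321.2500 = 10440.6250
edge 4: (17.5,32.5)→(1.5,2.5)  cross = 17.5·2.5 − 1.5·32.5 = -5.0000; (r_i+r_j)·cross = 19·-5.0000 = -95.0000
Σcross = 387.2500 → A = |Σcross|/2 = 193.6250 mm²
Σ(r_i+r_j)·cross = 12611.8750 → first moment M = |Σ|/6 = 2101.9792
R_c = M/A = 2101.9792/193.6250 = 10.8559 mm
θ = 302° = 5.270894 rad
V = θ·R_c·A = 5.270894·10.8559·193.6250 = 11079.310 mm³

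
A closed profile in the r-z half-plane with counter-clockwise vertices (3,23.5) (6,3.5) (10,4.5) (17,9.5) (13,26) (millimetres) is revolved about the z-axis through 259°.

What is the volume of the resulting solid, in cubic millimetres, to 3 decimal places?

Volume = 9336.139 mm³

Profile (r,z), 5 vertices: (3,23.5) (6,3.5) (10,4.5) (17,9.5) (13,26)
edge 0: (3,23.5)→(6,3.5)  cross = 3·3.5 − 6·23.5 = -130.5000; (r_i+r_j)·cross = 9·-130.5000 = -1174.5000
edge 1: (6,3.5)→(10,4.5)  cross = 6·4.5 − 10·3.5 = -8.0000; (r_i+r_j)·cross = 16·-8.0000 = -128.0000
edge 2: (10,4.5)→(17,9.5)  cross = 10·9.5 − 17·4.5 = 18.5000; (r_i+r_j)·cross = 27·18.5000 = 499.5000
edge 3: (17,9.5)→(13,26)  cross = 17·26 − 13·9.5 = 318.5000; (r_i+r_j)·cross = 30·318.5000 = 9555.0000
edge 4: (13,26)→(3,23.5)  cross = 13·23.5 − 3·26 = 227.5000; (r_i+r_j)·cross = 16·227.5000 = 3640.0000
Σcross = 426.0000 → A = |Σcross|/2 = 213.0000 mm²
Σ(r_i+r_j)·cross = 12392.0000 → first moment M = |Σ|/6 = 2065.3333
R_c = M/A = 2065.3333/213.0000 = 9.6964 mm
θ = 259° = 4.520403 rad
V = θ·R_c·A = 4.520403·9.6964·213.0000 = 9336.139 mm³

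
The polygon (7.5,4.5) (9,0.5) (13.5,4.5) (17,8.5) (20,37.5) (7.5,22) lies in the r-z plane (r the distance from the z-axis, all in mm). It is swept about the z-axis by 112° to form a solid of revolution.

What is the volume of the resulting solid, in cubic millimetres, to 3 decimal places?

Volume = 6846.252 mm³

Profile (r,z), 6 vertices: (7.5,4.5) (9,0.5) (13.5,4.5) (17,8.5) (20,37.5) (7.5,22)
edge 0: (7.5,4.5)→(9,0.5)  cross = 7.5·0.5 − 9·4.5 = -36.7500; (r_i+r_j)·cross = 16.5·-36.7500 = -606.3750
edge 1: (9,0.5)→(13.5,4.5)  cross = 9·4.5 − 13.5·0.5 = 33.7500; (r_i+r_j)·cross = 22.5·33.7500 = 759.3750
edge 2: (13.5,4.5)→(17,8.5)  cross = 13.5·8.5 − 17·4.5 = 38.2500; (r_i+r_j)·cross = 30.5·38.2500 = 1166.6250
edge 3: (17,8.5)→(20,37.5)  cross = 17·37.5 − 20·8.5 = 467.5000; (r_i+r_j)·cross = 37·467.5000 = 17297.5000
edge 4: (20,37.5)→(7.5,22)  cross = 20·22 − 7.5·37.5 = 158.7500; (r_i+r_j)·cross = 27.5·158.7500 = 4365.6250
edge 5: (7.5,22)→(7.5,4.5)  cross = 7.5·4.5 − 7.5·22 = -131.2500; (r_i+r_j)·cross = 15·-131.2500 = -1968.7500
Σcross = 530.2500 → A = |Σcross|/2 = 265.1250 mm²
Σ(r_i+r_j)·cross = 21014.0000 → first moment M = |Σ|/6 = 3502.3333
R_c = M/A = 3502.3333/265.1250 = 13.2101 mm
θ = 112° = 1.954769 rad
V = θ·R_c·A = 1.954769·13.2101·265.1250 = 6846.252 mm³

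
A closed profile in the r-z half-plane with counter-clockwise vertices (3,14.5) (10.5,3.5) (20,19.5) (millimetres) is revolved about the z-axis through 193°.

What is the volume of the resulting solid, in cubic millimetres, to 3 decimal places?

Volume = 4222.256 mm³

Profile (r,z), 3 vertices: (3,14.5) (10.5,3.5) (20,19.5)
edge 0: (3,14.5)→(10.5,3.5)  cross = 3·3.5 − 10.5·14.5 = -141.7500; (r_i+r_j)·cross = 13.5·-141.7500 = -1913.6250
edge 1: (10.5,3.5)→(20,19.5)  cross = 10.5·19.5 − 20·3.5 = 134.7500; (r_i+r_j)·cross = 30.5·134.7500 = 4109.8750
edge 2: (20,19.5)→(3,14.5)  cross = 20·14.5 − 3·19.5 = 231.5000; (r_i+r_j)·cross = 23·231.5000 = 5324.5000
Σcross = 224.5000 → A = |Σcross|/2 = 112.2500 mm²
Σ(r_i+r_j)·cross = 7520.7500 → first moment M = |Σ|/6 = 1253.4583
R_c = M/A = 1253.4583/112.2500 = 11.1667 mm
θ = 193° = 3.368485 rad
V = θ·R_c·A = 3.368485·11.1667·112.2500 = 4222.256 mm³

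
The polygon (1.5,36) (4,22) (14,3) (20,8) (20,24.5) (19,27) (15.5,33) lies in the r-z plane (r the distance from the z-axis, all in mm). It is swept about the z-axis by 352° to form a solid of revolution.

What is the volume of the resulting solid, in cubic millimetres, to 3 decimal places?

Profile (r,z), 7 vertices: (1.5,36) (4,22) (14,3) (20,8) (20,24.5) (19,27) (15.5,33)
edge 0: (1.5,36)→(4,22)  cross = 1.5·22 − 4·36 = -111.0000; (r_i+r_j)·cross = 5.5·-111.0000 = -610.5000
edge 1: (4,22)→(14,3)  cross = 4·3 − 14·22 = -296.0000; (r_i+r_j)·cross = 18·-296.0000 = -5328.0000
edge 2: (14,3)→(20,8)  cross = 14·8 − 20·3 = 52.0000; (r_i+r_j)·cross = 34·52.0000 = 1768.0000
edge 3: (20,8)→(20,24.5)  cross = 20·24.5 − 20·8 = 330.0000; (r_i+r_j)·cross = 40·330.0000 = 13200.0000
edge 4: (20,24.5)→(19,27)  cross = 20·27 − 19·24.5 = 74.5000; (r_i+r_j)·cross = 39·74.5000 = 2905.5000
edge 5: (19,27)→(15.5,33)  cross = 19·33 − 15.5·27 = 208.5000; (r_i+r_j)·cross = 34.5·208.5000 = 7193.2500
edge 6: (15.5,33)→(1.5,36)  cross = 15.5·36 − 1.5·33 = 508.5000; (r_i+r_j)·cross = 17·508.5000 = 8644.5000
Σcross = 766.5000 → A = |Σcross|/2 = 383.2500 mm²
Σ(r_i+r_j)·cross = 27772.7500 → first moment M = |Σ|/6 = 4628.7917
R_c = M/A = 4628.7917/383.2500 = 12.0777 mm
θ = 352° = 6.143559 rad
V = θ·R_c·A = 6.143559·12.0777·383.2500 = 28437.255 mm³

Volume = 28437.255 mm³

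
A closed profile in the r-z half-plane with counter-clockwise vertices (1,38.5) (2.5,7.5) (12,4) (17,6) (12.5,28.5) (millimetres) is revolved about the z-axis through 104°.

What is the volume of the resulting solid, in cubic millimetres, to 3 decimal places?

Volume = 5093.819 mm³

Profile (r,z), 5 vertices: (1,38.5) (2.5,7.5) (12,4) (17,6) (12.5,28.5)
edge 0: (1,38.5)→(2.5,7.5)  cross = 1·7.5 − 2.5·38.5 = -88.7500; (r_i+r_j)·cross = 3.5·-88.7500 = -310.6250
edge 1: (2.5,7.5)→(12,4)  cross = 2.5·4 − 12·7.5 = -80.0000; (r_i+r_j)·cross = 14.5·-80.0000 = -1160.0000
edge 2: (12,4)→(17,6)  cross = 12·6 − 17·4 = 4.0000; (r_i+r_j)·cross = 29·4.0000 = 116.0000
edge 3: (17,6)→(12.5,28.5)  cross = 17·28.5 − 12.5·6 = 409.5000; (r_i+r_j)·cross = 29.5·409.5000 = 12080.2500
edge 4: (12.5,28.5)→(1,38.5)  cross = 12.5·38.5 − 1·28.5 = 452.7500; (r_i+r_j)·cross = 13.5·452.7500 = 6112.1250
Σcross = 697.5000 → A = |Σcross|/2 = 348.7500 mm²
Σ(r_i+r_j)·cross = 16837.7500 → first moment M = |Σ|/6 = 2806.2917
R_c = M/A = 2806.2917/348.7500 = 8.0467 mm
θ = 104° = 1.815142 rad
V = θ·R_c·A = 1.815142·8.0467·348.7500 = 5093.819 mm³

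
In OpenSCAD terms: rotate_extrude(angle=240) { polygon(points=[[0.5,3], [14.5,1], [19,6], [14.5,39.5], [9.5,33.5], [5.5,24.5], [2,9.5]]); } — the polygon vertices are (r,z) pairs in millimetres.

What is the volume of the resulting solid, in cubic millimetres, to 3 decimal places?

Profile (r,z), 7 vertices: (0.5,3) (14.5,1) (19,6) (14.5,39.5) (9.5,33.5) (5.5,24.5) (2,9.5)
edge 0: (0.5,3)→(14.5,1)  cross = 0.5·1 − 14.5·3 = -43.0000; (r_i+r_j)·cross = 15·-43.0000 = -645.0000
edge 1: (14.5,1)→(19,6)  cross = 14.5·6 − 19·1 = 68.0000; (r_i+r_j)·cross = 33.5·68.0000 = 2278.0000
edge 2: (19,6)→(14.5,39.5)  cross = 19·39.5 − 14.5·6 = 663.5000; (r_i+r_j)·cross = 33.5·663.5000 = 22227.2500
edge 3: (14.5,39.5)→(9.5,33.5)  cross = 14.5·33.5 − 9.5·39.5 = 110.5000; (r_i+r_j)·cross = 24·110.5000 = 2652.0000
edge 4: (9.5,33.5)→(5.5,24.5)  cross = 9.5·24.5 − 5.5·33.5 = 48.5000; (r_i+r_j)·cross = 15·48.5000 = 727.5000
edge 5: (5.5,24.5)→(2,9.5)  cross = 5.5·9.5 − 2·24.5 = 3.2500; (r_i+r_j)·cross = 7.5·3.2500 = 24.3750
edge 6: (2,9.5)→(0.5,3)  cross = 2·3 − 0.5·9.5 = 1.2500; (r_i+r_j)·cross = 2.5·1.2500 = 3.1250
Σcross = 852.0000 → A = |Σcross|/2 = 426.0000 mm²
Σ(r_i+r_j)·cross = 27267.2500 → first moment M = |Σ|/6 = 4544.5417
R_c = M/A = 4544.5417/426.0000 = 10.6679 mm
θ = 240° = 4.188790 rad
V = θ·R_c·A = 4.188790·10.6679·426.0000 = 19036.132 mm³

Volume = 19036.132 mm³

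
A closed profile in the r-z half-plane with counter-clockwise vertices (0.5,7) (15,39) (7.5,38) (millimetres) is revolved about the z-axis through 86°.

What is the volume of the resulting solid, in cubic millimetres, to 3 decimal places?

Profile (r,z), 3 vertices: (0.5,7) (15,39) (7.5,38)
edge 0: (0.5,7)→(15,39)  cross = 0.5·39 − 15·7 = -85.5000; (r_i+r_j)·cross = 15.5·-85.5000 = -1325.2500
edge 1: (15,39)→(7.5,38)  cross = 15·38 − 7.5·39 = 277.5000; (r_i+r_j)·cross = 22.5·277.5000 = 6243.7500
edge 2: (7.5,38)→(0.5,7)  cross = 7.5·7 − 0.5·38 = 33.5000; (r_i+r_j)·cross = 8·33.5000 = 268.0000
Σcross = 225.5000 → A = |Σcross|/2 = 112.7500 mm²
Σ(r_i+r_j)·cross = 5186.5000 → first moment M = |Σ|/6 = 864.4167
R_c = M/A = 864.4167/112.7500 = 7.6667 mm
θ = 86° = 1.500983 rad
V = θ·R_c·A = 1.500983·7.6667·112.7500 = 1297.475 mm³

Volume = 1297.475 mm³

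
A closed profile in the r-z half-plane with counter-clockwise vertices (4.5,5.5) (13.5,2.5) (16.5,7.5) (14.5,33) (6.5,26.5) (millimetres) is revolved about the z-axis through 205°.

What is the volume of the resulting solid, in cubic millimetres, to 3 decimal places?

Profile (r,z), 5 vertices: (4.5,5.5) (13.5,2.5) (16.5,7.5) (14.5,33) (6.5,26.5)
edge 0: (4.5,5.5)→(13.5,2.5)  cross = 4.5·2.5 − 13.5·5.5 = -63.0000; (r_i+r_j)·cross = 18·-63.0000 = -1134.0000
edge 1: (13.5,2.5)→(16.5,7.5)  cross = 13.5·7.5 − 16.5·2.5 = 60.0000; (r_i+r_j)·cross = 30·60.0000 = 1800.0000
edge 2: (16.5,7.5)→(14.5,33)  cross = 16.5·33 − 14.5·7.5 = 435.7500; (r_i+r_j)·cross = 31·435.7500 = 13508.2500
edge 3: (14.5,33)→(6.5,26.5)  cross = 14.5·26.5 − 6.5·33 = 169.7500; (r_i+r_j)·cross = 21·169.7500 = 3564.7500
edge 4: (6.5,26.5)→(4.5,5.5)  cross = 6.5·5.5 − 4.5·26.5 = -83.5000; (r_i+r_j)·cross = 11·-83.5000 = -918.5000
Σcross = 519.0000 → A = |Σcross|/2 = 259.5000 mm²
Σ(r_i+r_j)·cross = 16820.5000 → first moment M = |Σ|/6 = 2803.4167
R_c = M/A = 2803.4167/259.5000 = 10.8031 mm
θ = 205° = 3.577925 rad
V = θ·R_c·A = 3.577925·10.8031·259.5000 = 10030.414 mm³

Volume = 10030.414 mm³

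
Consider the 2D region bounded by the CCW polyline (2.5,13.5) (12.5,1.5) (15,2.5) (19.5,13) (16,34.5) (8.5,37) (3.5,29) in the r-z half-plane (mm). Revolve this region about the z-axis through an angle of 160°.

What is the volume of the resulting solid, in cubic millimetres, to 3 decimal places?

Volume = 12976.756 mm³

Profile (r,z), 7 vertices: (2.5,13.5) (12.5,1.5) (15,2.5) (19.5,13) (16,34.5) (8.5,37) (3.5,29)
edge 0: (2.5,13.5)→(12.5,1.5)  cross = 2.5·1.5 − 12.5·13.5 = -165.0000; (r_i+r_j)·cross = 15·-165.0000 = -2475.0000
edge 1: (12.5,1.5)→(15,2.5)  cross = 12.5·2.5 − 15·1.5 = 8.7500; (r_i+r_j)·cross = 27.5·8.7500 = 240.6250
edge 2: (15,2.5)→(19.5,13)  cross = 15·13 − 19.5·2.5 = 146.2500; (r_i+r_j)·cross = 34.5·146.2500 = 5045.6250
edge 3: (19.5,13)→(16,34.5)  cross = 19.5·34.5 − 16·13 = 464.7500; (r_i+r_j)·cross = 35.5·464.7500 = 16498.6250
edge 4: (16,34.5)→(8.5,37)  cross = 16·37 − 8.5·34.5 = 298.7500; (r_i+r_j)·cross = 24.5·298.7500 = 7319.3750
edge 5: (8.5,37)→(3.5,29)  cross = 8.5·29 − 3.5·37 = 117.0000; (r_i+r_j)·cross = 12·117.0000 = 1404.0000
edge 6: (3.5,29)→(2.5,13.5)  cross = 3.5·13.5 − 2.5·29 = -25.2500; (r_i+r_j)·cross = 6·-25.2500 = -151.5000
Σcross = 845.2500 → A = |Σcross|/2 = 422.6250 mm²
Σ(r_i+r_j)·cross = 27881.7500 → first moment M = |Σ|/6 = 4646.9583
R_c = M/A = 4646.9583/422.6250 = 10.9955 mm
θ = 160° = 2.792527 rad
V = θ·R_c·A = 2.792527·10.9955·422.6250 = 12976.756 mm³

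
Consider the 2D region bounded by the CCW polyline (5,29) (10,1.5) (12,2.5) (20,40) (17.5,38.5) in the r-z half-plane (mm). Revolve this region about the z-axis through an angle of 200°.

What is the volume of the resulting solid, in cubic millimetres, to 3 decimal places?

Profile (r,z), 5 vertices: (5,29) (10,1.5) (12,2.5) (20,40) (17.5,38.5)
edge 0: (5,29)→(10,1.5)  cross = 5·1.5 − 10·29 = -282.5000; (r_i+r_j)·cross = 15·-282.5000 = -4237.5000
edge 1: (10,1.5)→(12,2.5)  cross = 10·2.5 − 12·1.5 = 7.0000; (r_i+r_j)·cross = 22·7.0000 = 154.0000
edge 2: (12,2.5)→(20,40)  cross = 12·40 − 20·2.5 = 430.0000; (r_i+r_j)·cross = 32·430.0000 = 13760.0000
edge 3: (20,40)→(17.5,38.5)  cross = 20·38.5 − 17.5·40 = 70.0000; (r_i+r_j)·cross = 37.5·70.0000 = 2625.0000
edge 4: (17.5,38.5)→(5,29)  cross = 17.5·29 − 5·38.5 = 315.0000; (r_i+r_j)·cross = 22.5·315.0000 = 7087.5000
Σcross = 539.5000 → A = |Σcross|/2 = 269.7500 mm²
Σ(r_i+r_j)·cross = 19389.0000 → first moment M = |Σ|/6 = 3231.5000
R_c = M/A = 3231.5000/269.7500 = 11.9796 mm
θ = 200° = 3.490659 rad
V = θ·R_c·A = 3.490659·11.9796·269.7500 = 11280.063 mm³

Volume = 11280.063 mm³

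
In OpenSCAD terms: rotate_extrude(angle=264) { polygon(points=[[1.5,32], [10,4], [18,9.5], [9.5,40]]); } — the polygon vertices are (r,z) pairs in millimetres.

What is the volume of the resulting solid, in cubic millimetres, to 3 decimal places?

Volume = 13082.037 mm³

Profile (r,z), 4 vertices: (1.5,32) (10,4) (18,9.5) (9.5,40)
edge 0: (1.5,32)→(10,4)  cross = 1.5·4 − 10·32 = -314.0000; (r_i+r_j)·cross = 11.5·-314.0000 = -3611.0000
edge 1: (10,4)→(18,9.5)  cross = 10·9.5 − 18·4 = 23.0000; (r_i+r_j)·cross = 28·23.0000 = 644.0000
edge 2: (18,9.5)→(9.5,40)  cross = 18·40 − 9.5·9.5 = 629.7500; (r_i+r_j)·cross = 27.5·629.7500 = 17318.1250
edge 3: (9.5,40)→(1.5,32)  cross = 9.5·32 − 1.5·40 = 244.0000; (r_i+r_j)·cross = 11·244.0000 = 2684.0000
Σcross = 582.7500 → A = |Σcross|/2 = 291.3750 mm²
Σ(r_i+r_j)·cross = 17035.1250 → first moment M = |Σ|/6 = 2839.1875
R_c = M/A = 2839.1875/291.3750 = 9.7441 mm
θ = 264° = 4.607669 rad
V = θ·R_c·A = 4.607669·9.7441·291.3750 = 13082.037 mm³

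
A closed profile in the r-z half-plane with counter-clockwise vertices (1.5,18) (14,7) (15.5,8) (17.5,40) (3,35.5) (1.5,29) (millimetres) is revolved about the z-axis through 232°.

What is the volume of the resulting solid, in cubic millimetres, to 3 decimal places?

Volume = 15237.004 mm³

Profile (r,z), 6 vertices: (1.5,18) (14,7) (15.5,8) (17.5,40) (3,35.5) (1.5,29)
edge 0: (1.5,18)→(14,7)  cross = 1.5·7 − 14·18 = -241.5000; (r_i+r_j)·cross = 15.5·-241.5000 = -3743.2500
edge 1: (14,7)→(15.5,8)  cross = 14·8 − 15.5·7 = 3.5000; (r_i+r_j)·cross = 29.5·3.5000 = 103.2500
edge 2: (15.5,8)→(17.5,40)  cross = 15.5·40 − 17.5·8 = 480.0000; (r_i+r_j)·cross = 33·480.0000 = 15840.0000
edge 3: (17.5,40)→(3,35.5)  cross = 17.5·35.5 − 3·40 = 501.2500; (r_i+r_j)·cross = 20.5·501.2500 = 10275.6250
edge 4: (3,35.5)→(1.5,29)  cross = 3·29 − 1.5·35.5 = 33.7500; (r_i+r_j)·cross = 4.5·33.7500 = 151.8750
edge 5: (1.5,29)→(1.5,18)  cross = 1.5·18 − 1.5·29 = -16.5000; (r_i+r_j)·cross = 3·-16.5000 = -49.5000
Σcross = 760.5000 → A = |Σcross|/2 = 380.2500 mm²
Σ(r_i+r_j)·cross = 22578.0000 → first moment M = |Σ|/6 = 3763.0000
R_c = M/A = 3763.0000/380.2500 = 9.8961 mm
θ = 232° = 4.049164 rad
V = θ·R_c·A = 4.049164·9.8961·380.2500 = 15237.004 mm³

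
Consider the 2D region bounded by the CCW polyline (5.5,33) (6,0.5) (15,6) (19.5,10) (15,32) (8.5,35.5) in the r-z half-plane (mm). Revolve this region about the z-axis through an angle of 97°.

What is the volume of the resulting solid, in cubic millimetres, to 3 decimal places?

Volume = 6534.827 mm³

Profile (r,z), 6 vertices: (5.5,33) (6,0.5) (15,6) (19.5,10) (15,32) (8.5,35.5)
edge 0: (5.5,33)→(6,0.5)  cross = 5.5·0.5 − 6·33 = -195.2500; (r_i+r_j)·cross = 11.5·-195.2500 = -2245.3750
edge 1: (6,0.5)→(15,6)  cross = 6·6 − 15·0.5 = 28.5000; (r_i+r_j)·cross = 21·28.5000 = 598.5000
edge 2: (15,6)→(19.5,10)  cross = 15·10 − 19.5·6 = 33.0000; (r_i+r_j)·cross = 34.5·33.0000 = 1138.5000
edge 3: (19.5,10)→(15,32)  cross = 19.5·32 − 15·10 = 474.0000; (r_i+r_j)·cross = 34.5·474.0000 = 16353.0000
edge 4: (15,32)→(8.5,35.5)  cross = 15·35.5 − 8.5·32 = 260.5000; (r_i+r_j)·cross = 23.5·260.5000 = 6121.7500
edge 5: (8.5,35.5)→(5.5,33)  cross = 8.5·33 − 5.5·35.5 = 85.2500; (r_i+r_j)·cross = 14·85.2500 = 1193.5000
Σcross = 686.0000 → A = |Σcross|/2 = 343.0000 mm²
Σ(r_i+r_j)·cross = 23159.8750 → first moment M = |Σ|/6 = 3859.9792
R_c = M/A = 3859.9792/343.0000 = 11.2536 mm
θ = 97° = 1.692969 rad
V = θ·R_c·A = 1.692969·11.2536·343.0000 = 6534.827 mm³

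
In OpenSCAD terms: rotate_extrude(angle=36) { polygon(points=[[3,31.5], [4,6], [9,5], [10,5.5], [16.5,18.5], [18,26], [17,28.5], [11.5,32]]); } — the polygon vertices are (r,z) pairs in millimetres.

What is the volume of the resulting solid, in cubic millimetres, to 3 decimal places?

Profile (r,z), 8 vertices: (3,31.5) (4,6) (9,5) (10,5.5) (16.5,18.5) (18,26) (17,28.5) (11.5,32)
edge 0: (3,31.5)→(4,6)  cross = 3·6 − 4·31.5 = -108.0000; (r_i+r_j)·cross = 7·-108.0000 = -756.0000
edge 1: (4,6)→(9,5)  cross = 4·5 − 9·6 = -34.0000; (r_i+r_j)·cross = 13·-34.0000 = -442.0000
edge 2: (9,5)→(10,5.5)  cross = 9·5.5 − 10·5 = -0.5000; (r_i+r_j)·cross = 19·-0.5000 = -9.5000
edge 3: (10,5.5)→(16.5,18.5)  cross = 10·18.5 − 16.5·5.5 = 94.2500; (r_i+r_j)·cross = 26.5·94.2500 = 2497.6250
edge 4: (16.5,18.5)→(18,26)  cross = 16.5·26 − 18·18.5 = 96.0000; (r_i+r_j)·cross = 34.5·96.0000 = 3312.0000
edge 5: (18,26)→(17,28.5)  cross = 18·28.5 − 17·26 = 71.0000; (r_i+r_j)·cross = 35·71.0000 = 2485.0000
edge 6: (17,28.5)→(11.5,32)  cross = 17·32 − 11.5·28.5 = 216.2500; (r_i+r_j)·cross = 28.5·216.2500 = 6163.1250
edge 7: (11.5,32)→(3,31.5)  cross = 11.5·31.5 − 3·32 = 266.2500; (r_i+r_j)·cross = 14.5·266.2500 = 3860.6250
Σcross = 601.2500 → A = |Σcross|/2 = 300.6250 mm²
Σ(r_i+r_j)·cross = 17110.8750 → first moment M = |Σ|/6 = 2851.8125
R_c = M/A = 2851.8125/300.6250 = 9.4863 mm
θ = 36° = 0.628319 rad
V = θ·R_c·A = 0.628319·9.4863·300.6250 = 1791.847 mm³

Volume = 1791.847 mm³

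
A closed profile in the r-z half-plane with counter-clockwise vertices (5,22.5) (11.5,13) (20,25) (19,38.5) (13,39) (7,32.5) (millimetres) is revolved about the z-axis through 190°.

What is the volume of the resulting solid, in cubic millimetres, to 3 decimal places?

Profile (r,z), 6 vertices: (5,22.5) (11.5,13) (20,25) (19,38.5) (13,39) (7,32.5)
edge 0: (5,22.5)→(11.5,13)  cross = 5·13 − 11.5·22.5 = -193.7500; (r_i+r_j)·cross = 16.5·-193.7500 = -3196.8750
edge 1: (11.5,13)→(20,25)  cross = 11.5·25 − 20·13 = 27.5000; (r_i+r_j)·cross = 31.5·27.5000 = 866.2500
edge 2: (20,25)→(19,38.5)  cross = 20·38.5 − 19·25 = 295.0000; (r_i+r_j)·cross = 39·295.0000 = 11505.0000
edge 3: (19,38.5)→(13,39)  cross = 19·39 − 13·38.5 = 240.5000; (r_i+r_j)·cross = 32·240.5000 = 7696.0000
edge 4: (13,39)→(7,32.5)  cross = 13·32.5 − 7·39 = 149.5000; (r_i+r_j)·cross = 20·149.5000 = 2990.0000
edge 5: (7,32.5)→(5,22.5)  cross = 7·22.5 − 5·32.5 = -5.0000; (r_i+r_j)·cross = 12·-5.0000 = -60.0000
Σcross = 513.7500 → A = |Σcross|/2 = 256.8750 mm²
Σ(r_i+r_j)·cross = 19800.3750 → first moment M = |Σ|/6 = 3300.0625
R_c = M/A = 3300.0625/256.8750 = 12.8470 mm
θ = 190° = 3.316126 rad
V = θ·R_c·A = 3.316126·12.8470·256.8750 = 10943.422 mm³

Volume = 10943.422 mm³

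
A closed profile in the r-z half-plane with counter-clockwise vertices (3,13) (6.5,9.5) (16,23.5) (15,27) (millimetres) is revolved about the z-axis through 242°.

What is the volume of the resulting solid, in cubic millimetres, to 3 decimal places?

Profile (r,z), 4 vertices: (3,13) (6.5,9.5) (16,23.5) (15,27)
edge 0: (3,13)→(6.5,9.5)  cross = 3·9.5 − 6.5·13 = -56.0000; (r_i+r_j)·cross = 9.5·-56.0000 = -532.0000
edge 1: (6.5,9.5)→(16,23.5)  cross = 6.5·23.5 − 16·9.5 = 0.7500; (r_i+r_j)·cross = 22.5·0.7500 = 16.8750
edge 2: (16,23.5)→(15,27)  cross = 16·27 − 15·23.5 = 79.5000; (r_i+r_j)·cross = 31·79.5000 = 2464.5000
edge 3: (15,27)→(3,13)  cross = 15·13 − 3·27 = 114.0000; (r_i+r_j)·cross = 18·114.0000 = 2052.0000
Σcross = 138.2500 → A = |Σcross|/2 = 69.1250 mm²
Σ(r_i+r_j)·cross = 4001.3750 → first moment M = |Σ|/6 = 666.8958
R_c = M/A = 666.8958/69.1250 = 9.6477 mm
θ = 242° = 4.223697 rad
V = θ·R_c·A = 4.223697·9.6477·69.1250 = 2816.766 mm³

Volume = 2816.766 mm³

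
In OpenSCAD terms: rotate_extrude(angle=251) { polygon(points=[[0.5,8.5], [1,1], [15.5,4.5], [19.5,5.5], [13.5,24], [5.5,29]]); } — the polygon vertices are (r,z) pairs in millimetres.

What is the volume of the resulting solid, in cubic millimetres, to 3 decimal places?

Profile (r,z), 6 vertices: (0.5,8.5) (1,1) (15.5,4.5) (19.5,5.5) (13.5,24) (5.5,29)
edge 0: (0.5,8.5)→(1,1)  cross = 0.5·1 − 1·8.5 = -8.0000; (r_i+r_j)·cross = 1.5·-8.0000 = -12.0000
edge 1: (1,1)→(15.5,4.5)  cross = 1·4.5 − 15.5·1 = -11.0000; (r_i+r_j)·cross = 16.5·-11.0000 = -181.5000
edge 2: (15.5,4.5)→(19.5,5.5)  cross = 15.5·5.5 − 19.5·4.5 = -2.5000; (r_i+r_j)·cross = 35·-2.5000 = -87.5000
edge 3: (19.5,5.5)→(13.5,24)  cross = 19.5·24 − 13.5·5.5 = 393.7500; (r_i+r_j)·cross = 33·393.7500 = 12993.7500
edge 4: (13.5,24)→(5.5,29)  cross = 13.5·29 − 5.5·24 = 259.5000; (r_i+r_j)·cross = 19·259.5000 = 4930.5000
edge 5: (5.5,29)→(0.5,8.5)  cross = 5.5·8.5 − 0.5·29 = 32.2500; (r_i+r_j)·cross = 6·32.2500 = 193.5000
Σcross = 664.0000 → A = |Σcross|/2 = 332.0000 mm²
Σ(r_i+r_j)·cross = 17836.7500 → first moment M = |Σ|/6 = 2972.7917
R_c = M/A = 2972.7917/332.0000 = 8.9542 mm
θ = 251° = 4.380776 rad
V = θ·R_c·A = 4.380776·8.9542·332.0000 = 13023.136 mm³

Volume = 13023.136 mm³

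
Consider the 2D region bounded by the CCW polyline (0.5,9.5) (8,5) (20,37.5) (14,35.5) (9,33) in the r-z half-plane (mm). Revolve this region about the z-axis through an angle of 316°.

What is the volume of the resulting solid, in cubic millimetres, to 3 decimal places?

Profile (r,z), 5 vertices: (0.5,9.5) (8,5) (20,37.5) (14,35.5) (9,33)
edge 0: (0.5,9.5)→(8,5)  cross = 0.5·5 − 8·9.5 = -73.5000; (r_i+r_j)·cross = 8.5·-73.5000 = -624.7500
edge 1: (8,5)→(20,37.5)  cross = 8·37.5 − 20·5 = 200.0000; (r_i+r_j)·cross = 28·200.0000 = 5600.0000
edge 2: (20,37.5)→(14,35.5)  cross = 20·35.5 − 14·37.5 = 185.0000; (r_i+r_j)·cross = 34·185.0000 = 6290.0000
edge 3: (14,35.5)→(9,33)  cross = 14·33 − 9·35.5 = 142.5000; (r_i+r_j)·cross = 23·142.5000 = 3277.5000
edge 4: (9,33)→(0.5,9.5)  cross = 9·9.5 − 0.5·33 = 69.0000; (r_i+r_j)·cross = 9.5·69.0000 = 655.5000
Σcross = 523.0000 → A = |Σcross|/2 = 261.5000 mm²
Σ(r_i+r_j)·cross = 15198.2500 → first moment M = |Σ|/6 = 2533.0417
R_c = M/A = 2533.0417/261.5000 = 9.6866 mm
θ = 316° = 5.515240 rad
V = θ·R_c·A = 5.515240·9.6866·261.5000 = 13970.334 mm³

Volume = 13970.334 mm³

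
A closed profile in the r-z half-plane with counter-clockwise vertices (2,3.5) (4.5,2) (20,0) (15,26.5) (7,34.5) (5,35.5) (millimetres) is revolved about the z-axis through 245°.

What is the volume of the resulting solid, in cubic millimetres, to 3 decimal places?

Volume = 18055.738 mm³

Profile (r,z), 6 vertices: (2,3.5) (4.5,2) (20,0) (15,26.5) (7,34.5) (5,35.5)
edge 0: (2,3.5)→(4.5,2)  cross = 2·2 − 4.5·3.5 = -11.7500; (r_i+r_j)·cross = 6.5·-11.7500 = -76.3750
edge 1: (4.5,2)→(20,0)  cross = 4.5·0 − 20·2 = -40.0000; (r_i+r_j)·cross = 24.5·-40.0000 = -980.0000
edge 2: (20,0)→(15,26.5)  cross = 20·26.5 − 15·0 = 530.0000; (r_i+r_j)·cross = 35·530.0000 = 18550.0000
edge 3: (15,26.5)→(7,34.5)  cross = 15·34.5 − 7·26.5 = 332.0000; (r_i+r_j)·cross = 22·332.0000 = 7304.0000
edge 4: (7,34.5)→(5,35.5)  cross = 7·35.5 − 5·34.5 = 76.0000; (r_i+r_j)·cross = 12·76.0000 = 912.0000
edge 5: (5,35.5)→(2,3.5)  cross = 5·3.5 − 2·35.5 = -53.5000; (r_i+r_j)·cross = 7·-53.5000 = -374.5000
Σcross = 832.7500 → A = |Σcross|/2 = 416.3750 mm²
Σ(r_i+r_j)·cross = 25335.1250 → first moment M = |Σ|/6 = 4222.5208
R_c = M/A = 4222.5208/416.3750 = 10.1411 mm
θ = 245° = 4.276057 rad
V = θ·R_c·A = 4.276057·10.1411·416.3750 = 18055.738 mm³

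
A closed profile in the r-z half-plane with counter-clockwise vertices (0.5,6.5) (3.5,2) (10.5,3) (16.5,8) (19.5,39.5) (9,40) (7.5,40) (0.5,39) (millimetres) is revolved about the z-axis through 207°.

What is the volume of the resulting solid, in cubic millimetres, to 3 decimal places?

Volume = 20350.177 mm³

Profile (r,z), 8 vertices: (0.5,6.5) (3.5,2) (10.5,3) (16.5,8) (19.5,39.5) (9,40) (7.5,40) (0.5,39)
edge 0: (0.5,6.5)→(3.5,2)  cross = 0.5·2 − 3.5·6.5 = -21.7500; (r_i+r_j)·cross = 4·-21.7500 = -87.0000
edge 1: (3.5,2)→(10.5,3)  cross = 3.5·3 − 10.5·2 = -10.5000; (r_i+r_j)·cross = 14·-10.5000 = -147.0000
edge 2: (10.5,3)→(16.5,8)  cross = 10.5·8 − 16.5·3 = 34.5000; (r_i+r_j)·cross = 27·34.5000 = 931.5000
edge 3: (16.5,8)→(19.5,39.5)  cross = 16.5·39.5 − 19.5·8 = 495.7500; (r_i+r_j)·cross = 36·495.7500 = 17847.0000
edge 4: (19.5,39.5)→(9,40)  cross = 19.5·40 − 9·39.5 = 424.5000; (r_i+r_j)·cross = 28.5·424.5000 = 12098.2500
edge 5: (9,40)→(7.5,40)  cross = 9·40 − 7.5·40 = 60.0000; (r_i+r_j)·cross = 16.5·60.0000 = 990.0000
edge 6: (7.5,40)→(0.5,39)  cross = 7.5·39 − 0.5·40 = 272.5000; (r_i+r_j)·cross = 8·272.5000 = 2180.0000
edge 7: (0.5,39)→(0.5,6.5)  cross = 0.5·6.5 − 0.5·39 = -16.2500; (r_i+r_j)·cross = 1·-16.2500 = -16.2500
Σcross = 1238.7500 → A = |Σcross|/2 = 619.3750 mm²
Σ(r_i+r_j)·cross = 33796.5000 → first moment M = |Σ|/6 = 5632.7500
R_c = M/A = 5632.7500/619.3750 = 9.0942 mm
θ = 207° = 3.612832 rad
V = θ·R_c·A = 3.612832·9.0942·619.3750 = 20350.177 mm³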